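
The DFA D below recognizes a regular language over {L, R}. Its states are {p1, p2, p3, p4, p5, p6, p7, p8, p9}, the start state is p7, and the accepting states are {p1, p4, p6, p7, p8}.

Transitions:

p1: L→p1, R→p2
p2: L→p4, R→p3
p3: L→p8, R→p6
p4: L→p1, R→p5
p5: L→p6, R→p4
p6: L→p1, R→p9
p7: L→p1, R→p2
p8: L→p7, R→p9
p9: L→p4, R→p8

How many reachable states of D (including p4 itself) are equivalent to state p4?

P0 = {p1,p4,p6,p7,p8} | {p2,p3,p5,p9}.
On input R, block {p2,p3,p5,p9} splits into {p3,p5,p9} and {p2}.
Refine {p1,p4,p6,p7,p8} on symbol R: members go to different blocks, giving {p4,p6,p8} and {p1,p7}.
No further refinement is possible. Final partition (4 blocks): {p4,p6,p8} | {p3,p5,p9} | {p2} | {p1,p7}.
The equivalence class containing p4 is {p4,p6,p8}, of size 3.

3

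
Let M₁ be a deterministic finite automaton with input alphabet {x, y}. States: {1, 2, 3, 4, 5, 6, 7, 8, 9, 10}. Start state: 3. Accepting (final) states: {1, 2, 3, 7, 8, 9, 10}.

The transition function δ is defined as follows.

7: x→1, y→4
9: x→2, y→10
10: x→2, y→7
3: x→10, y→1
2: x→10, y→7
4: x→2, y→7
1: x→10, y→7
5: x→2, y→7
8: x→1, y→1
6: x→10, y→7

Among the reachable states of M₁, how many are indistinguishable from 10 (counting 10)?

3

Reachable states from the start: {1,2,3,4,7,10}. Unreachable: {5,6,8,9} — drop them.
P0 = {1,2,3,7,10} | {4}.
Refine {1,2,3,7,10} on symbol y: members go to different blocks, giving {1,2,3,10} and {7}.
Refine {1,2,3,10} on symbol y: members go to different blocks, giving {1,2,10} and {3}.
Stable partition: {1,2,10} | {4} | {7} | {3} — 4 equivalence classes.
State 10 belongs to the block {1,2,10}, which has 3 states.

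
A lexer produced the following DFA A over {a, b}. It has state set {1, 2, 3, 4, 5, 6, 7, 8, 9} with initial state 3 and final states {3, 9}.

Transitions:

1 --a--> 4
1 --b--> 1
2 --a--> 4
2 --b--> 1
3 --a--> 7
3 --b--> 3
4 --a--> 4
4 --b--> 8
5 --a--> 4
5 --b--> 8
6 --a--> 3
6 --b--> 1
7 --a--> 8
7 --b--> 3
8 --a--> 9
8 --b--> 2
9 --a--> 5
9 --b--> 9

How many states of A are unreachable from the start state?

1

Starting at 3 and following transitions, the reachable set is {1, 2, 3, 4, 5, 7, 8, 9}. That leaves 6 unreachable — 1 in total.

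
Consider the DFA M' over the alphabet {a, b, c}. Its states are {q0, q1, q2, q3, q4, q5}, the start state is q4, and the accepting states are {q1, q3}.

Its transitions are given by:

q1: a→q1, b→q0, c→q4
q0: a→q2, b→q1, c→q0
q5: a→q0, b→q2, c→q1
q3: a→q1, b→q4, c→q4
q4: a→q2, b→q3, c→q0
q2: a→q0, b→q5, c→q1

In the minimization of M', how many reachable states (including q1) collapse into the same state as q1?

All states are reachable from the start state.
P0 = {q1,q3} | {q0,q2,q4,q5}.
Split {q0,q2,q4,q5} by δ(·,b) → {q0,q4} and {q2,q5}.
Stable partition: {q1,q3} | {q0,q4} | {q2,q5} — 3 equivalence classes.
State q1 belongs to the block {q1,q3}, which has 2 states.

2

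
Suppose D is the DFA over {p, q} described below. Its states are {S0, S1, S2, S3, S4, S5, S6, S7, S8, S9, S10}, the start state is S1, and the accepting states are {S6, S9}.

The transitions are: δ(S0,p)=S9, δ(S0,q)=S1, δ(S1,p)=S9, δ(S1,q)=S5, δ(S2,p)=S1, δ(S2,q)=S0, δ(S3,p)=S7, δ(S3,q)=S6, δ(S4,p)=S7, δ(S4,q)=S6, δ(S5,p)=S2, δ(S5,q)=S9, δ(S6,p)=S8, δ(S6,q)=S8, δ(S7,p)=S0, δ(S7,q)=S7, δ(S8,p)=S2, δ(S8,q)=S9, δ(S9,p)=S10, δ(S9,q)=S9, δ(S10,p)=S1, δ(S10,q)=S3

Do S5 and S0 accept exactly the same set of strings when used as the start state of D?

No

States {S4} cannot be reached from the start state, so discard them.
P0 = {S6,S9} | {S0,S1,S2,S3,S5,S7,S8,S10}.
On input q, block {S6,S9} splits into {S6} and {S9}.
On input p, block {S0,S1,S2,S3,S5,S7,S8,S10} splits into {S2,S3,S5,S7,S8,S10} and {S0,S1}.
Refine {S2,S3,S5,S7,S8,S10} on symbol p: members go to different blocks, giving {S2,S7,S10} and {S3,S5,S8}.
On input q, block {S2,S7,S10} splits into {S2} and {S7} and {S10}.
Refine {S0,S1} on symbol q: members go to different blocks, giving {S0} and {S1}.
Split {S3,S5,S8} by δ(·,p) → {S5,S8} and {S3}.
No further refinement is possible. Final partition (9 blocks): {S6} | {S2} | {S9} | {S0} | {S5,S8} | {S7} | {S10} | {S1} | {S3}.
S5 and S0 end up in different blocks, so they are distinguishable. For instance, the string 'p' is accepted from only S0.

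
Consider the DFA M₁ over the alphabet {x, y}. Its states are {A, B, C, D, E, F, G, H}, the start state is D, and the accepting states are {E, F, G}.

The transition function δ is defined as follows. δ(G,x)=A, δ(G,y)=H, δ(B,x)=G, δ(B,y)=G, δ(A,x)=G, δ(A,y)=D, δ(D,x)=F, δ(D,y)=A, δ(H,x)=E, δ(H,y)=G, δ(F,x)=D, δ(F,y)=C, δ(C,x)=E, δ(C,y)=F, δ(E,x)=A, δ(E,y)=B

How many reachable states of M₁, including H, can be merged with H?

P0 = {E,F,G} | {A,B,C,D,H}.
Split {A,B,C,D,H} by δ(·,y) → {B,C,H} and {A,D}.
Stable partition: {E,F,G} | {B,C,H} | {A,D} — 3 equivalence classes.
The equivalence class containing H is {B,C,H}, of size 3.

3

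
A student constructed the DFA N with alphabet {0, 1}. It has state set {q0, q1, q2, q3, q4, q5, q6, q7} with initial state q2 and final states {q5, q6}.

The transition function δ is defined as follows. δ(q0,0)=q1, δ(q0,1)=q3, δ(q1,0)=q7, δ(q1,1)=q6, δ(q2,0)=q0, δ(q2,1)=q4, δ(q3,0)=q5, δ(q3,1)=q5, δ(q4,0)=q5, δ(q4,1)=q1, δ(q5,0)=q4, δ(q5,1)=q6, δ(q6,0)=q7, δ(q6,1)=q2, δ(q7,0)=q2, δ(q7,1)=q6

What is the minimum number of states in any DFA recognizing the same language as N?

Every state is reachable, so we keep all 8.
Start with accepting vs non-accepting: {q5,q6} | {q0,q1,q2,q3,q4,q7}.
On input 1, block {q5,q6} splits into {q5} and {q6}.
Split {q0,q1,q2,q3,q4,q7} by δ(·,0) → {q0,q1,q2,q7} and {q3,q4}.
Refine {q0,q1,q2,q7} on symbol 1: members go to different blocks, giving {q0,q2} and {q1,q7}.
On input 0, block {q0,q2} splits into {q0} and {q2}.
Refine {q3,q4} on symbol 1: members go to different blocks, giving {q3} and {q4}.
Split {q1,q7} by δ(·,0) → {q1} and {q7}.
The partition is now stable with 8 blocks: {q5} | {q0} | {q6} | {q3} | {q1} | {q2} | {q4} | {q7}.

8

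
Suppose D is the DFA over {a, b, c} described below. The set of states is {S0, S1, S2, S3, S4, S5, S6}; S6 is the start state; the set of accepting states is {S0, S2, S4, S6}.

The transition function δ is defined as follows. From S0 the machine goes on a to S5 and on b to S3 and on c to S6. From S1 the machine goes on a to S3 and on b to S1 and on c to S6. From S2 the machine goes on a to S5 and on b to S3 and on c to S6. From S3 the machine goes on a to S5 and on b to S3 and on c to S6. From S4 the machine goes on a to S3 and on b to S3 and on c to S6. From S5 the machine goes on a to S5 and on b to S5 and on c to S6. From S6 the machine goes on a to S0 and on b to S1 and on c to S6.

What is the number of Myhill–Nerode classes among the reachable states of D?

3

Reachable states from the start: {S0,S1,S3,S5,S6}. Unreachable: {S2,S4} — drop them.
Start with accepting vs non-accepting: {S0,S6} | {S1,S3,S5}.
Refine {S0,S6} on symbol a: members go to different blocks, giving {S0} and {S6}.
No further refinement is possible. Final partition (3 blocks): {S0} | {S1,S3,S5} | {S6}.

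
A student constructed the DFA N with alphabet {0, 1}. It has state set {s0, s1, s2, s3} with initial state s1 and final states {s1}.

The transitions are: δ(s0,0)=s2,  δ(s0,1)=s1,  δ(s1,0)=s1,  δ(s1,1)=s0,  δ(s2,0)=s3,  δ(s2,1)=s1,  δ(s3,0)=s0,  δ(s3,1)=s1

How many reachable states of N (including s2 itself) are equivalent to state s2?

All states are reachable from the start state.
P0 = {s1} | {s0,s2,s3}.
No further refinement is possible. Final partition (2 blocks): {s1} | {s0,s2,s3}.
State s2 belongs to the block {s0,s2,s3}, which has 3 states.

3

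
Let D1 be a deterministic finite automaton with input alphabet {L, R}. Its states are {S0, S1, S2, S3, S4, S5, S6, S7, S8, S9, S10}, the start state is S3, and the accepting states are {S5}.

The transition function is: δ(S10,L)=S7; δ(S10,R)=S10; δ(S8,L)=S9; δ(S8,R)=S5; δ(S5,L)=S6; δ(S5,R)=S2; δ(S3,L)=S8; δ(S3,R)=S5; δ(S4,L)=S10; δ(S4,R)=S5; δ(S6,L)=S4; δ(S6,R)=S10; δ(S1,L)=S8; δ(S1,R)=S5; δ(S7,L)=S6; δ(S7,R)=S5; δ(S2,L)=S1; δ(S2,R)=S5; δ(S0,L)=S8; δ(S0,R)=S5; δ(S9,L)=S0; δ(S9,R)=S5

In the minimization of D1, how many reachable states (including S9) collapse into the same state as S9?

6

Start with accepting vs non-accepting: {S5} | {S0,S1,S2,S3,S4,S6,S7,S8,S9,S10}.
Refine {S0,S1,S2,S3,S4,S6,S7,S8,S9,S10} on symbol R: members go to different blocks, giving {S0,S1,S2,S3,S4,S7,S8,S9} and {S6,S10}.
Split {S0,S1,S2,S3,S4,S7,S8,S9} by δ(·,L) → {S0,S1,S2,S3,S8,S9} and {S4,S7}.
Stable partition: {S5} | {S0,S1,S2,S3,S8,S9} | {S6,S10} | {S4,S7} — 4 equivalence classes.
The equivalence class containing S9 is {S0,S1,S2,S3,S8,S9}, of size 6.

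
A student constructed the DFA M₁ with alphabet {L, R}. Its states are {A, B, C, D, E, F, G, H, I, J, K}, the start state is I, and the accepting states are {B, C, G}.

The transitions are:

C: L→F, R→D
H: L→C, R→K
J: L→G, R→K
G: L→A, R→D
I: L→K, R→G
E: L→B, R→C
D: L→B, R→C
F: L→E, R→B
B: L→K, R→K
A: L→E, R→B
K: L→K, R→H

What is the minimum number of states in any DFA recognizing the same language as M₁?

First remove the unreachable states {J}; 10 states remain.
P0 = {B,C,G} | {A,D,E,F,H,I,K}.
On input L, block {A,D,E,F,H,I,K} splits into {A,F,I,K} and {D,E,H}.
Split {B,C,G} by δ(·,R) → {C,G} and {B}.
Split {A,F,I,K} by δ(·,L) → {A,F} and {I,K}.
Split {D,E,H} by δ(·,L) → {D,E} and {H}.
On input R, block {I,K} splits into {I} and {K}.
No further refinement is possible. Final partition (7 blocks): {C,G} | {A,F} | {D,E} | {B} | {I} | {H} | {K}.

7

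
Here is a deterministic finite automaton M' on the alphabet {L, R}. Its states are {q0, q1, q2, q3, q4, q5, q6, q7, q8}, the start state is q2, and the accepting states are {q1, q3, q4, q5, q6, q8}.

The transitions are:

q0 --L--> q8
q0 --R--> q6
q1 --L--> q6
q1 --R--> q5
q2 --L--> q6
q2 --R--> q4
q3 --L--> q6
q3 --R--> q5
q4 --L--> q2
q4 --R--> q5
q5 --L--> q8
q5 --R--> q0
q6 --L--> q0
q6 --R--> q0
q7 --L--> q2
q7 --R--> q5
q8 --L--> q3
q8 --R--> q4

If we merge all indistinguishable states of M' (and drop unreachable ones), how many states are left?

First remove the unreachable states {q1,q7}; 7 states remain.
Initial partition by acceptance: {q3,q4,q5,q6,q8} | {q0,q2}.
On input L, block {q3,q4,q5,q6,q8} splits into {q3,q5,q8} and {q4,q6}.
On input L, block {q3,q5,q8} splits into {q5,q8} and {q3}.
Refine {q5,q8} on symbol L: members go to different blocks, giving {q5} and {q8}.
Split {q0,q2} by δ(·,L) → {q0} and {q2}.
On input L, block {q4,q6} splits into {q4} and {q6}.
The partition is now stable with 7 blocks: {q5} | {q0} | {q4} | {q3} | {q8} | {q2} | {q6}.

7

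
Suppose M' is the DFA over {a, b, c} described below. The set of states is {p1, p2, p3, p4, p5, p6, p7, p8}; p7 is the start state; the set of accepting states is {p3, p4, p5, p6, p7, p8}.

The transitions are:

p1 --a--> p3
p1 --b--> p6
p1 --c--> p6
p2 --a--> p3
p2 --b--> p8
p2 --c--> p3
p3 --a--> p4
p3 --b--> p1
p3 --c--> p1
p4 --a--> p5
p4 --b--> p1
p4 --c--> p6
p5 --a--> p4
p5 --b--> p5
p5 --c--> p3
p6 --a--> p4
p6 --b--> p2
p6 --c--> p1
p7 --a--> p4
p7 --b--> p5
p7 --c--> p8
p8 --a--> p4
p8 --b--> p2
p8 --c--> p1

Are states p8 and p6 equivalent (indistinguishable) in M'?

Yes

Initial partition by acceptance: {p3,p4,p5,p6,p7,p8} | {p1,p2}.
Split {p3,p4,p5,p6,p7,p8} by δ(·,b) → {p3,p4,p6,p8} and {p5,p7}.
Split {p3,p4,p6,p8} by δ(·,a) → {p3,p6,p8} and {p4}.
No further refinement is possible. Final partition (4 blocks): {p3,p6,p8} | {p1,p2} | {p5,p7} | {p4}.
p8 and p6 lie in the same block of the stable partition, so they are equivalent — no string distinguishes them.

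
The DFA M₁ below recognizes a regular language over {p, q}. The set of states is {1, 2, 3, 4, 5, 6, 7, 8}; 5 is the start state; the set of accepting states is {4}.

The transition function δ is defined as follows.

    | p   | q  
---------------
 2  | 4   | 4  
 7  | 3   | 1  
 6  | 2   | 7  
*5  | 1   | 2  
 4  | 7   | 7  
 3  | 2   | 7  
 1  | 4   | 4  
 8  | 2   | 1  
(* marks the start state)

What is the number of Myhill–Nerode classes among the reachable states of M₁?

States {6,8} cannot be reached from the start state, so discard them.
Initial partition by acceptance: {4} | {1,2,3,5,7}.
Refine {1,2,3,5,7} on symbol p: members go to different blocks, giving {3,5,7} and {1,2}.
Refine {3,5,7} on symbol p: members go to different blocks, giving {3,5} and {7}.
Refine {3,5} on symbol q: members go to different blocks, giving {3} and {5}.
No further refinement is possible. Final partition (5 blocks): {4} | {3} | {1,2} | {7} | {5}.

5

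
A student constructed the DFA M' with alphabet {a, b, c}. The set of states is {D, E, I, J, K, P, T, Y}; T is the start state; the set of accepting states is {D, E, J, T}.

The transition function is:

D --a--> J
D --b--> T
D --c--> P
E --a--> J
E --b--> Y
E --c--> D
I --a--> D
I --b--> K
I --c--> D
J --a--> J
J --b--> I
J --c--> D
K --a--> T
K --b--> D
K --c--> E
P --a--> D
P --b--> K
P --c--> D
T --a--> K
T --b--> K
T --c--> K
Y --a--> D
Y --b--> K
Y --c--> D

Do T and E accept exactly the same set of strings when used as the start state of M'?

No

Initial partition by acceptance: {D,E,J,T} | {I,K,P,Y}.
On input a, block {D,E,J,T} splits into {D,E,J} and {T}.
Split {D,E,J} by δ(·,b) → {E,J} and {D}.
On input a, block {I,K,P,Y} splits into {I,P,Y} and {K}.
The partition is now stable with 5 blocks: {E,J} | {I,P,Y} | {T} | {D} | {K}.
T and E end up in different blocks, so they are distinguishable. For instance, the string 'a' is accepted from only E.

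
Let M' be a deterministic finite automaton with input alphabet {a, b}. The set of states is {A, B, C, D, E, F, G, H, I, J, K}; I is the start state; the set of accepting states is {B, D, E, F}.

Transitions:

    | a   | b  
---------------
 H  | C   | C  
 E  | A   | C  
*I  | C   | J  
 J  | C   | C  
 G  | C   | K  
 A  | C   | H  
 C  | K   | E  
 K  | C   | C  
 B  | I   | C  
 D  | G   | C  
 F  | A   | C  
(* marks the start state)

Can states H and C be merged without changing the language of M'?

No

Reachable states from the start: {A,C,E,H,I,J,K}. Unreachable: {B,D,F,G} — drop them.
Initial partition by acceptance: {E} | {A,C,H,I,J,K}.
On input b, block {A,C,H,I,J,K} splits into {A,H,I,J,K} and {C}.
Refine {A,H,I,J,K} on symbol b: members go to different blocks, giving {H,J,K} and {A,I}.
No further refinement is possible. Final partition (4 blocks): {E} | {H,J,K} | {C} | {A,I}.
H and C end up in different blocks, so they are distinguishable. For instance, the string 'b' is accepted from only C.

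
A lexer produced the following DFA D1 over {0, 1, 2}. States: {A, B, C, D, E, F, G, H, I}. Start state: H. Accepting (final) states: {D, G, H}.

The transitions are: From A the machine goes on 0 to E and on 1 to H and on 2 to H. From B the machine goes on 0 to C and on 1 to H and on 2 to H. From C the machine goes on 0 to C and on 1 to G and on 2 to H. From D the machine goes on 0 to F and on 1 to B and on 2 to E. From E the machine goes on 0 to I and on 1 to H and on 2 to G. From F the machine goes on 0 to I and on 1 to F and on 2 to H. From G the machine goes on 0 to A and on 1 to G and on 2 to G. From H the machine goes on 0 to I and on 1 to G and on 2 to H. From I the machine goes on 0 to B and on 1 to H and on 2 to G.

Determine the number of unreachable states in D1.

No path from H leads to D, F; the other 7 states are all reachable.

2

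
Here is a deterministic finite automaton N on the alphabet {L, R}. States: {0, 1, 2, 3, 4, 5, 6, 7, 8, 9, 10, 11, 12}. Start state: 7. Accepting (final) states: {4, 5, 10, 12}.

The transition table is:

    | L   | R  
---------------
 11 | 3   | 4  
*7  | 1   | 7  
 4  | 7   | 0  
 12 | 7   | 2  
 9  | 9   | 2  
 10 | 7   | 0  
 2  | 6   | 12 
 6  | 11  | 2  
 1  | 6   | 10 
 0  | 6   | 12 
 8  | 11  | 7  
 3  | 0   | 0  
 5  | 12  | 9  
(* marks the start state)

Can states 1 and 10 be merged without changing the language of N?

No

States {5,8,9} cannot be reached from the start state, so discard them.
Initial partition by acceptance: {4,10,12} | {0,1,2,3,6,7,11}.
On input R, block {0,1,2,3,6,7,11} splits into {0,1,2,11} and {3,6,7}.
On input R, block {3,6,7} splits into {3,6} and {7}.
Stable partition: {4,10,12} | {0,1,2,11} | {3,6} | {7} — 4 equivalence classes.
1 and 10 end up in different blocks, so they are distinguishable. For instance, the string 'ε' is accepted from only 10.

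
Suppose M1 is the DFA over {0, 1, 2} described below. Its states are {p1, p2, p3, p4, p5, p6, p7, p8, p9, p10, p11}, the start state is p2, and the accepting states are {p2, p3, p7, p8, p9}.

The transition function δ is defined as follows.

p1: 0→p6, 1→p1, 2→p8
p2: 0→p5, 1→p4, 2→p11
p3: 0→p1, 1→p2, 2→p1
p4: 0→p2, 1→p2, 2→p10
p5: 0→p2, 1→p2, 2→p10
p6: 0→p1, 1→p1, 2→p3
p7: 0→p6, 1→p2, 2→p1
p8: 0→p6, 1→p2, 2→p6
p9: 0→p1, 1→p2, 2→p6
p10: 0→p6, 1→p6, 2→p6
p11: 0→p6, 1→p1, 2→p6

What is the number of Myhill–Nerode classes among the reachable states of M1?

5

States {p7,p9} cannot be reached from the start state, so discard them.
P0 = {p2,p3,p8} | {p1,p4,p5,p6,p10,p11}.
Refine {p2,p3,p8} on symbol 1: members go to different blocks, giving {p3,p8} and {p2}.
Refine {p1,p4,p5,p6,p10,p11} on symbol 0: members go to different blocks, giving {p1,p6,p10,p11} and {p4,p5}.
On input 2, block {p1,p6,p10,p11} splits into {p1,p6} and {p10,p11}.
The partition is now stable with 5 blocks: {p3,p8} | {p1,p6} | {p2} | {p4,p5} | {p10,p11}.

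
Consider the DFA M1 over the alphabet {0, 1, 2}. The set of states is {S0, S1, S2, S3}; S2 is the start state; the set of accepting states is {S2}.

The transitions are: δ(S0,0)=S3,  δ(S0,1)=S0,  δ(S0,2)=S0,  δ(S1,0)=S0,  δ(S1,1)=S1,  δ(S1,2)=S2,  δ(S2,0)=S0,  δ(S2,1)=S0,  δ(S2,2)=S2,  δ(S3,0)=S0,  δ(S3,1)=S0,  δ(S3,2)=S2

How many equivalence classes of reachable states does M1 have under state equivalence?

States {S1} cannot be reached from the start state, so discard them.
Initial partition by acceptance: {S2} | {S0,S3}.
Refine {S0,S3} on symbol 2: members go to different blocks, giving {S0} and {S3}.
The partition is now stable with 3 blocks: {S2} | {S0} | {S3}.

3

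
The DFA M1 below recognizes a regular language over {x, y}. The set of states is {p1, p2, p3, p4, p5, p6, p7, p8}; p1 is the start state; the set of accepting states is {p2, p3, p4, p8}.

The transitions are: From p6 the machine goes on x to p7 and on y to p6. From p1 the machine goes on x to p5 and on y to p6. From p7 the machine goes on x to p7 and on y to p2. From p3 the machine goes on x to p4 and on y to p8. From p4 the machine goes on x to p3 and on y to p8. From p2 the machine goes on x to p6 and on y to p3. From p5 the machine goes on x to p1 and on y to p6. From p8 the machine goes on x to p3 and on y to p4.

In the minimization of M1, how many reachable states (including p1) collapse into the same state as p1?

2

All states are reachable from the start state.
Initial partition by acceptance: {p2,p3,p4,p8} | {p1,p5,p6,p7}.
On input x, block {p2,p3,p4,p8} splits into {p3,p4,p8} and {p2}.
Split {p1,p5,p6,p7} by δ(·,y) → {p1,p5,p6} and {p7}.
Split {p1,p5,p6} by δ(·,x) → {p1,p5} and {p6}.
Stable partition: {p3,p4,p8} | {p1,p5} | {p2} | {p7} | {p6} — 5 equivalence classes.
The equivalence class containing p1 is {p1,p5}, of size 2.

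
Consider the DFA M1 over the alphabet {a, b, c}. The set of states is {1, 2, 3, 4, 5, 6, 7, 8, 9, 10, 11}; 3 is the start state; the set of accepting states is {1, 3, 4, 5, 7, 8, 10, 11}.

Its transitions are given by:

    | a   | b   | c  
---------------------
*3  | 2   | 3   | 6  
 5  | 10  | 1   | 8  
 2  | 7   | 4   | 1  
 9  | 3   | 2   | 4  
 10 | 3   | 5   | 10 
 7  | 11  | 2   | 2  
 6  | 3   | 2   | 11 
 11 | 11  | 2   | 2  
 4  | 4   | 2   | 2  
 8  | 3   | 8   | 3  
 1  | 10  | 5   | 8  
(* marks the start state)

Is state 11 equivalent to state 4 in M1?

Yes

States {9} cannot be reached from the start state, so discard them.
Initial partition by acceptance: {1,3,4,5,7,8,10,11} | {2,6}.
On input a, block {1,3,4,5,7,8,10,11} splits into {1,4,5,7,8,10,11} and {3}.
Refine {1,4,5,7,8,10,11} on symbol a: members go to different blocks, giving {1,4,5,7,11} and {8,10}.
Refine {1,4,5,7,11} on symbol a: members go to different blocks, giving {4,7,11} and {1,5}.
On input a, block {2,6} splits into {2} and {6}.
Refine {8,10} on symbol b: members go to different blocks, giving {8} and {10}.
Stable partition: {4,7,11} | {2} | {3} | {8} | {1,5} | {6} | {10} — 7 equivalence classes.
11 and 4 lie in the same block of the stable partition, so they are equivalent — no string distinguishes them.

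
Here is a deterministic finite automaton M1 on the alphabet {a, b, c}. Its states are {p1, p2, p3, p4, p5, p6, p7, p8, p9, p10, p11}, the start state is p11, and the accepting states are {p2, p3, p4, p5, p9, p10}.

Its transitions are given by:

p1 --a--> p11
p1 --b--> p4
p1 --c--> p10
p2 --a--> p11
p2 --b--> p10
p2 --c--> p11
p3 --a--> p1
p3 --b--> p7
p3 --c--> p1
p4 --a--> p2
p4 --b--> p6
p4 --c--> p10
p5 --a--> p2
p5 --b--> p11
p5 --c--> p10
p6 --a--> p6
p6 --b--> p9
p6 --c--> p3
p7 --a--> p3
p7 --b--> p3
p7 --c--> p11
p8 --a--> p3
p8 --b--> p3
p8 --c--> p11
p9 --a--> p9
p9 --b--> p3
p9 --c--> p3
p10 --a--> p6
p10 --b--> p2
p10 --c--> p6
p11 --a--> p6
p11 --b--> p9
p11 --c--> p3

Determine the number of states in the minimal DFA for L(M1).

7

Reachable states from the start: {p1,p2,p3,p4,p6,p7,p9,p10,p11}. Unreachable: {p5,p8} — drop them.
Start with accepting vs non-accepting: {p2,p3,p4,p9,p10} | {p1,p6,p7,p11}.
Refine {p2,p3,p4,p9,p10} on symbol a: members go to different blocks, giving {p2,p3,p10} and {p4,p9}.
Split {p2,p3,p10} by δ(·,b) → {p2,p10} and {p3}.
Split {p1,p6,p7,p11} by δ(·,a) → {p1,p6,p11} and {p7}.
On input c, block {p1,p6,p11} splits into {p6,p11} and {p1}.
Refine {p4,p9} on symbol a: members go to different blocks, giving {p4} and {p9}.
The partition is now stable with 7 blocks: {p2,p10} | {p6,p11} | {p4} | {p3} | {p7} | {p1} | {p9}.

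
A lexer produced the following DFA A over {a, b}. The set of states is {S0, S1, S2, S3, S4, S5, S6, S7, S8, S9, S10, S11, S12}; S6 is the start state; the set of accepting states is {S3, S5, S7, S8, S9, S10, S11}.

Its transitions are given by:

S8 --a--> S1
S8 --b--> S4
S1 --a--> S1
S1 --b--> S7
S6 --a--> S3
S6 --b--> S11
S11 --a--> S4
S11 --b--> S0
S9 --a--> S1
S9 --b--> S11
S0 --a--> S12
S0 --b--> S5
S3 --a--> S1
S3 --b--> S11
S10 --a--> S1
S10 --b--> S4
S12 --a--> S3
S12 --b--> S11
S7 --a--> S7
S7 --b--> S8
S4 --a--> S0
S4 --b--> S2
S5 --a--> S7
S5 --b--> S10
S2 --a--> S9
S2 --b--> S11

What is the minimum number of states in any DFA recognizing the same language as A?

8

All states are reachable from the start state.
Start with accepting vs non-accepting: {S3,S5,S7,S8,S9,S10,S11} | {S0,S1,S2,S4,S6,S12}.
On input a, block {S3,S5,S7,S8,S9,S10,S11} splits into {S3,S8,S9,S10,S11} and {S5,S7}.
Refine {S3,S8,S9,S10,S11} on symbol b: members go to different blocks, giving {S8,S10,S11} and {S3,S9}.
On input a, block {S0,S1,S2,S4,S6,S12} splits into {S0,S1,S4} and {S2,S6,S12}.
Split {S0,S1,S4} by δ(·,a) → {S1,S4} and {S0}.
On input b, block {S8,S10,S11} splits into {S8,S10} and {S11}.
Split {S1,S4} by δ(·,a) → {S1} and {S4}.
No further refinement is possible. Final partition (8 blocks): {S8,S10} | {S1} | {S5,S7} | {S3,S9} | {S2,S6,S12} | {S0} | {S11} | {S4}.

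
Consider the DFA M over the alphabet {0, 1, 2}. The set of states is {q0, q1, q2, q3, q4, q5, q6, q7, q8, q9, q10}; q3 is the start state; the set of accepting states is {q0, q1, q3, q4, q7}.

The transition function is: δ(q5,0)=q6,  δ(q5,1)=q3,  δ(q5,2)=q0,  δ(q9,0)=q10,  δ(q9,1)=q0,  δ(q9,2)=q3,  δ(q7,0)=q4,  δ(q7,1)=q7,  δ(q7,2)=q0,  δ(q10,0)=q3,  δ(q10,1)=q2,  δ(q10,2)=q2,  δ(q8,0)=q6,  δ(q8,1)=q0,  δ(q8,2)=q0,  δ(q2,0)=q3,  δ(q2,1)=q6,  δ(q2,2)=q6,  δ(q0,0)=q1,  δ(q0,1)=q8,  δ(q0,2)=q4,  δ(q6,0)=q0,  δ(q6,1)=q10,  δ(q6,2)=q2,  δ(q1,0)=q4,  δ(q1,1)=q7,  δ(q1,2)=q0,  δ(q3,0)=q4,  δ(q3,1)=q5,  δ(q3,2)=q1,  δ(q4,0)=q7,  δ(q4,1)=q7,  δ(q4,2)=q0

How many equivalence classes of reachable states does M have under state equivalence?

States {q9} cannot be reached from the start state, so discard them.
Initial partition by acceptance: {q0,q1,q3,q4,q7} | {q2,q5,q6,q8,q10}.
Split {q0,q1,q3,q4,q7} by δ(·,1) → {q1,q4,q7} and {q0,q3}.
On input 0, block {q2,q5,q6,q8,q10} splits into {q2,q6,q10} and {q5,q8}.
Stable partition: {q1,q4,q7} | {q2,q6,q10} | {q0,q3} | {q5,q8} — 4 equivalence classes.

4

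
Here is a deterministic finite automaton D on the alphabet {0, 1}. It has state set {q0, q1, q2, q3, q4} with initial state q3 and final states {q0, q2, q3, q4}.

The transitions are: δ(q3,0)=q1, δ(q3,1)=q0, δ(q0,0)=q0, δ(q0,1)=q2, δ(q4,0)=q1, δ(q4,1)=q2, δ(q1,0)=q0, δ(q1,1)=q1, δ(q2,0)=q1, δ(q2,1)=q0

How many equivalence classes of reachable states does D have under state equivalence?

3

Reachable states from the start: {q0,q1,q2,q3}. Unreachable: {q4} — drop them.
Start with accepting vs non-accepting: {q0,q2,q3} | {q1}.
Refine {q0,q2,q3} on symbol 0: members go to different blocks, giving {q2,q3} and {q0}.
The partition is now stable with 3 blocks: {q2,q3} | {q1} | {q0}.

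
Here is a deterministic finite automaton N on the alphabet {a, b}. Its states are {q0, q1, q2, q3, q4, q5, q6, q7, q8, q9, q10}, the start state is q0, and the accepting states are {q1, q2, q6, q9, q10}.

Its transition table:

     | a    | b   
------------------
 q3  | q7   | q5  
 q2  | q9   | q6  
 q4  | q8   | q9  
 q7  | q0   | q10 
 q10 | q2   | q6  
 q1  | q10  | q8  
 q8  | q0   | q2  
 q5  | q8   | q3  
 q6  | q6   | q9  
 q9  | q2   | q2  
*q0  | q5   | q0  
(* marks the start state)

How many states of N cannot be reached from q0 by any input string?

No path from q0 leads to q1, q4; the other 9 states are all reachable.

2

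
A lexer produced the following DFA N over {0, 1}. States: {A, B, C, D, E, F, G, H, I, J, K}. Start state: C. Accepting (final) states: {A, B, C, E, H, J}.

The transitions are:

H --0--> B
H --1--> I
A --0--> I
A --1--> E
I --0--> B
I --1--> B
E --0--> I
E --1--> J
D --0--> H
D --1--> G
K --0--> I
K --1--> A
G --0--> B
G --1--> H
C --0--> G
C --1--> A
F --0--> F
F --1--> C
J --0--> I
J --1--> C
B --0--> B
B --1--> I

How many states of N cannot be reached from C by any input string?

Starting at C and following transitions, the reachable set is {A, B, C, E, G, H, I, J}. That leaves D, F, K unreachable — 3 in total.

3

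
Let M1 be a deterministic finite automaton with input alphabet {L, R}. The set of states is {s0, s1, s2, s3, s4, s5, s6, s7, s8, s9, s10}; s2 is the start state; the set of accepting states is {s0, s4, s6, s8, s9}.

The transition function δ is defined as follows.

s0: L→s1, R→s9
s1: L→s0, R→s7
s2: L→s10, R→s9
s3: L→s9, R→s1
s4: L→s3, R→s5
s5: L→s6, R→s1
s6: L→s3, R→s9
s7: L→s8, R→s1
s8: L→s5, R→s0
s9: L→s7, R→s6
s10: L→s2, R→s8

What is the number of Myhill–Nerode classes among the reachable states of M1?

Reachable states from the start: {s0,s1,s2,s3,s5,s6,s7,s8,s9,s10}. Unreachable: {s4} — drop them.
P0 = {s0,s6,s8,s9} | {s1,s2,s3,s5,s7,s10}.
Split {s1,s2,s3,s5,s7,s10} by δ(·,L) → {s1,s3,s5,s7} and {s2,s10}.
The partition is now stable with 3 blocks: {s0,s6,s8,s9} | {s1,s3,s5,s7} | {s2,s10}.

3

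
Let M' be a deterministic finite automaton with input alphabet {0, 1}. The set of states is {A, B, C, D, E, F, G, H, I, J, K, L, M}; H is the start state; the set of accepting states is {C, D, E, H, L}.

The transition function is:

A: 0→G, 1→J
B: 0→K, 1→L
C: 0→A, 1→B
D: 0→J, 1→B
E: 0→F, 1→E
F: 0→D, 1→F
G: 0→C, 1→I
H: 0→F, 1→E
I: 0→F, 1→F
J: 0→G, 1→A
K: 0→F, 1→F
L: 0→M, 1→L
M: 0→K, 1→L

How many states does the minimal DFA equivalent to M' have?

8

All states are reachable from the start state.
Initial partition by acceptance: {C,D,E,H,L} | {A,B,F,G,I,J,K,M}.
Refine {C,D,E,H,L} on symbol 1: members go to different blocks, giving {E,H,L} and {C,D}.
Refine {A,B,F,G,I,J,K,M} on symbol 0: members go to different blocks, giving {A,B,I,J,K,M} and {F,G}.
Split {E,H,L} by δ(·,0) → {E,H} and {L}.
Refine {A,B,I,J,K,M} on symbol 0: members go to different blocks, giving {A,I,J,K} and {B,M}.
Refine {A,I,J,K} on symbol 1: members go to different blocks, giving {A,J} and {I,K}.
Refine {F,G} on symbol 1: members go to different blocks, giving {F} and {G}.
Stable partition: {E,H} | {A,J} | {C,D} | {F} | {L} | {B,M} | {I,K} | {G} — 8 equivalence classes.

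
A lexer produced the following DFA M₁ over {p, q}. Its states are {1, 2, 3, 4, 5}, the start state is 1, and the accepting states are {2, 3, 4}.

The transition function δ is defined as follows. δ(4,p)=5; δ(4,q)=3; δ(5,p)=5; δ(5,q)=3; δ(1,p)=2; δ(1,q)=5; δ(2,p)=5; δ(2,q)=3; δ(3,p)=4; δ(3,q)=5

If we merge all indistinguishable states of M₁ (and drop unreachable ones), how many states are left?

All states are reachable from the start state.
Start with accepting vs non-accepting: {2,3,4} | {1,5}.
Split {2,3,4} by δ(·,p) → {2,4} and {3}.
On input p, block {1,5} splits into {1} and {5}.
The partition is now stable with 4 blocks: {2,4} | {1} | {3} | {5}.

4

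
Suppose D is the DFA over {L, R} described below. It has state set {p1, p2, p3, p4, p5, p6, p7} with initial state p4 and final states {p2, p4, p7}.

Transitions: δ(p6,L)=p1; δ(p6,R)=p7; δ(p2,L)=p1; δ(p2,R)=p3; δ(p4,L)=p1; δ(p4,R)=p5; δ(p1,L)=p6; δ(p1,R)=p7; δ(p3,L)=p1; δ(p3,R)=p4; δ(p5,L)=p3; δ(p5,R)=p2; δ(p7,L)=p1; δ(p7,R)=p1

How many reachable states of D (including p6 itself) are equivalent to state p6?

P0 = {p2,p4,p7} | {p1,p3,p5,p6}.
The partition is now stable with 2 blocks: {p2,p4,p7} | {p1,p3,p5,p6}.
The equivalence class containing p6 is {p1,p3,p5,p6}, of size 4.

4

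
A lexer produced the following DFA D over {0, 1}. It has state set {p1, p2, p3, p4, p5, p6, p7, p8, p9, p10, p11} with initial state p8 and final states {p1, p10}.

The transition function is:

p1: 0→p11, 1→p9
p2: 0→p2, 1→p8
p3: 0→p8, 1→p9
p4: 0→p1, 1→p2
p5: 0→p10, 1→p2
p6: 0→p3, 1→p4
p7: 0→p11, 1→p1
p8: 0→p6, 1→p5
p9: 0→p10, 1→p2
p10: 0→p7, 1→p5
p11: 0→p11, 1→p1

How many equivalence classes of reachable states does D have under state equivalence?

All states are reachable from the start state.
Initial partition by acceptance: {p1,p10} | {p2,p3,p4,p5,p6,p7,p8,p9,p11}.
On input 0, block {p2,p3,p4,p5,p6,p7,p8,p9,p11} splits into {p2,p3,p6,p7,p8,p11} and {p4,p5,p9}.
Split {p2,p3,p6,p7,p8,p11} by δ(·,1) → {p3,p6,p8} and {p7,p11} and {p2}.
The partition is now stable with 5 blocks: {p1,p10} | {p3,p6,p8} | {p4,p5,p9} | {p7,p11} | {p2}.

5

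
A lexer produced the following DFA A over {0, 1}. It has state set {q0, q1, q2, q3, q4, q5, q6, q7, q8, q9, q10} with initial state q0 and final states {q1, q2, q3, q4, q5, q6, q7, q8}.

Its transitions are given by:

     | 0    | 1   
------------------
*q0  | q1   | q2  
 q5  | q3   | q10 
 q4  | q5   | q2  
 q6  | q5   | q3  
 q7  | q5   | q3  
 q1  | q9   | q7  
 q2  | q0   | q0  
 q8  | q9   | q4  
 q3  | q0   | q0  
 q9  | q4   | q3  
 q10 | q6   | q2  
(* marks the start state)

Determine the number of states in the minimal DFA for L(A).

6

States {q8} cannot be reached from the start state, so discard them.
Initial partition by acceptance: {q1,q2,q3,q4,q5,q6,q7} | {q0,q9,q10}.
Split {q1,q2,q3,q4,q5,q6,q7} by δ(·,0) → {q4,q5,q6,q7} and {q1,q2,q3}.
Split {q4,q5,q6,q7} by δ(·,0) → {q4,q6,q7} and {q5}.
Refine {q0,q9,q10} on symbol 0: members go to different blocks, giving {q9,q10} and {q0}.
On input 0, block {q1,q2,q3} splits into {q2,q3} and {q1}.
Stable partition: {q4,q6,q7} | {q9,q10} | {q2,q3} | {q5} | {q0} | {q1} — 6 equivalence classes.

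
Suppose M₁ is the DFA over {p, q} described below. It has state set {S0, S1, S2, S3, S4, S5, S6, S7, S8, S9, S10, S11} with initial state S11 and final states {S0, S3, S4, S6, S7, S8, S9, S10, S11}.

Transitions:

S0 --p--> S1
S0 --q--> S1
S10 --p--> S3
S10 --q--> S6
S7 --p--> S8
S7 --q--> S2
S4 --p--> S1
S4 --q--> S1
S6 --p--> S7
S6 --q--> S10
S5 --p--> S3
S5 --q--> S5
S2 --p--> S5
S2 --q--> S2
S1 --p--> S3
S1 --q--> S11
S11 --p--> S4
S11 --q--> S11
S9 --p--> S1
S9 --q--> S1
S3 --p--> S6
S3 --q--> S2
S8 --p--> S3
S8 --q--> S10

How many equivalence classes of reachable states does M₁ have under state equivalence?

First remove the unreachable states {S0,S9}; 10 states remain.
P0 = {S3,S4,S6,S7,S8,S10,S11} | {S1,S2,S5}.
Split {S3,S4,S6,S7,S8,S10,S11} by δ(·,p) → {S3,S6,S7,S8,S10,S11} and {S4}.
On input p, block {S3,S6,S7,S8,S10,S11} splits into {S3,S6,S7,S8,S10} and {S11}.
Refine {S3,S6,S7,S8,S10} on symbol q: members go to different blocks, giving {S6,S8,S10} and {S3,S7}.
Split {S1,S2,S5} by δ(·,p) → {S1,S5} and {S2}.
On input q, block {S1,S5} splits into {S1} and {S5}.
Stable partition: {S6,S8,S10} | {S1} | {S4} | {S11} | {S3,S7} | {S2} | {S5} — 7 equivalence classes.

7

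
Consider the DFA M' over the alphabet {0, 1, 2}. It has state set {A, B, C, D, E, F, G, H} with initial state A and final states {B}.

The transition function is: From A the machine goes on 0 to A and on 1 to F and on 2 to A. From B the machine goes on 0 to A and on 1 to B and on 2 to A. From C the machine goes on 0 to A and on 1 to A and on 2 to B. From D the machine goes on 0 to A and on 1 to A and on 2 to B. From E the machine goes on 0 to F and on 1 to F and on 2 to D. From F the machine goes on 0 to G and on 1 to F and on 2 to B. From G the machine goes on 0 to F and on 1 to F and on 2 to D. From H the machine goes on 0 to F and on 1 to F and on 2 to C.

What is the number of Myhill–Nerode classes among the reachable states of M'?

First remove the unreachable states {C,E,H}; 5 states remain.
P0 = {B} | {A,D,F,G}.
On input 2, block {A,D,F,G} splits into {A,G} and {D,F}.
On input 0, block {A,G} splits into {A} and {G}.
Refine {D,F} on symbol 0: members go to different blocks, giving {D} and {F}.
The partition is now stable with 5 blocks: {B} | {A} | {D} | {G} | {F}.

5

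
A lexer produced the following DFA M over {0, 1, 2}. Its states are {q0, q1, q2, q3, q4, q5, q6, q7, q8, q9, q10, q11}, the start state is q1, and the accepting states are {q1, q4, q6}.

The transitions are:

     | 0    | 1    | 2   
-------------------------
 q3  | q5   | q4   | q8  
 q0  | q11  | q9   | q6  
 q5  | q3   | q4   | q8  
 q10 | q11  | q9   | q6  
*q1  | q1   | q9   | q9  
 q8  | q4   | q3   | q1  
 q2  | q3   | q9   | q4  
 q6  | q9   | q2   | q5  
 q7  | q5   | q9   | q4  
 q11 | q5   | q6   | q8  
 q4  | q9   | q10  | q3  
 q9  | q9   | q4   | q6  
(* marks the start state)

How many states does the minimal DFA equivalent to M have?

States {q0,q7} cannot be reached from the start state, so discard them.
P0 = {q1,q4,q6} | {q2,q3,q5,q8,q9,q10,q11}.
Split {q1,q4,q6} by δ(·,0) → {q4,q6} and {q1}.
On input 0, block {q2,q3,q5,q8,q9,q10,q11} splits into {q2,q3,q5,q9,q10,q11} and {q8}.
On input 1, block {q2,q3,q5,q9,q10,q11} splits into {q3,q5,q9,q11} and {q2,q10}.
On input 2, block {q3,q5,q9,q11} splits into {q3,q5,q11} and {q9}.
Stable partition: {q4,q6} | {q3,q5,q11} | {q1} | {q8} | {q2,q10} | {q9} — 6 equivalence classes.

6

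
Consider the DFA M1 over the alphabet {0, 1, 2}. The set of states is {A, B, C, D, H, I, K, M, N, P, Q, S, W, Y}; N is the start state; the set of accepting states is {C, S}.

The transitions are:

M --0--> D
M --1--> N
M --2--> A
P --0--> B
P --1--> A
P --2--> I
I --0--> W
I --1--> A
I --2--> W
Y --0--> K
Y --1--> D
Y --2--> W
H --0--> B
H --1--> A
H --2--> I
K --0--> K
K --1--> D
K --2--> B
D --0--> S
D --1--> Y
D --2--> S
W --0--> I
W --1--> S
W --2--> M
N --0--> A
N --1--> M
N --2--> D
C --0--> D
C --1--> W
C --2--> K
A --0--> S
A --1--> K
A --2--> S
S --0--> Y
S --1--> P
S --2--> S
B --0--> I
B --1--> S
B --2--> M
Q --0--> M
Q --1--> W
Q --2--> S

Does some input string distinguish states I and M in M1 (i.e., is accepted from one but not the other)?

Yes

First remove the unreachable states {C,H,Q}; 11 states remain.
Initial partition by acceptance: {S} | {A,B,D,I,K,M,N,P,W,Y}.
Refine {A,B,D,I,K,M,N,P,W,Y} on symbol 0: members go to different blocks, giving {B,I,K,M,N,P,W,Y} and {A,D}.
Refine {B,I,K,M,N,P,W,Y} on symbol 0: members go to different blocks, giving {B,I,K,P,W,Y} and {M,N}.
Split {B,I,K,P,W,Y} by δ(·,1) → {I,K,P,Y} and {B,W}.
On input 0, block {I,K,P,Y} splits into {K,Y} and {I,P}.
Refine {I,P} on symbol 2: members go to different blocks, giving {P} and {I}.
Stable partition: {S} | {K,Y} | {A,D} | {M,N} | {B,W} | {P} | {I} — 7 equivalence classes.
I and M end up in different blocks, so they are distinguishable. For instance, the string '00' is accepted from only M.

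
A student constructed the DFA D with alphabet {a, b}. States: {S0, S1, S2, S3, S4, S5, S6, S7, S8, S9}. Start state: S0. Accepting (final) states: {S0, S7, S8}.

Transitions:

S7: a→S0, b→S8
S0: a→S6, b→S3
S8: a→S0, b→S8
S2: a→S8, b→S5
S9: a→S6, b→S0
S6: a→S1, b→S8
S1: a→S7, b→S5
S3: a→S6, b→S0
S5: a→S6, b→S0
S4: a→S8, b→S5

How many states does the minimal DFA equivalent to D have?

5

Reachable states from the start: {S0,S1,S3,S5,S6,S7,S8}. Unreachable: {S2,S4,S9} — drop them.
Start with accepting vs non-accepting: {S0,S7,S8} | {S1,S3,S5,S6}.
On input a, block {S0,S7,S8} splits into {S7,S8} and {S0}.
Refine {S1,S3,S5,S6} on symbol a: members go to different blocks, giving {S3,S5,S6} and {S1}.
On input a, block {S3,S5,S6} splits into {S3,S5} and {S6}.
No further refinement is possible. Final partition (5 blocks): {S7,S8} | {S3,S5} | {S0} | {S1} | {S6}.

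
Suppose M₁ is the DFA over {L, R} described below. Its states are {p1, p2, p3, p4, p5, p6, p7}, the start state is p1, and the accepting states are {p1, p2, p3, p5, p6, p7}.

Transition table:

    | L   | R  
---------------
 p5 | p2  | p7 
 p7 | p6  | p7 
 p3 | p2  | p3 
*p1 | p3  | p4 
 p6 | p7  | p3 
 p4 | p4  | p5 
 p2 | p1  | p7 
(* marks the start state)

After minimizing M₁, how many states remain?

All states are reachable from the start state.
P0 = {p1,p2,p3,p5,p6,p7} | {p4}.
Split {p1,p2,p3,p5,p6,p7} by δ(·,R) → {p2,p3,p5,p6,p7} and {p1}.
Refine {p2,p3,p5,p6,p7} on symbol L: members go to different blocks, giving {p3,p5,p6,p7} and {p2}.
Refine {p3,p5,p6,p7} on symbol L: members go to different blocks, giving {p3,p5} and {p6,p7}.
Refine {p3,p5} on symbol R: members go to different blocks, giving {p3} and {p5}.
Split {p6,p7} by δ(·,R) → {p6} and {p7}.
Stable partition: {p3} | {p4} | {p1} | {p2} | {p6} | {p5} | {p7} — 7 equivalence classes.

7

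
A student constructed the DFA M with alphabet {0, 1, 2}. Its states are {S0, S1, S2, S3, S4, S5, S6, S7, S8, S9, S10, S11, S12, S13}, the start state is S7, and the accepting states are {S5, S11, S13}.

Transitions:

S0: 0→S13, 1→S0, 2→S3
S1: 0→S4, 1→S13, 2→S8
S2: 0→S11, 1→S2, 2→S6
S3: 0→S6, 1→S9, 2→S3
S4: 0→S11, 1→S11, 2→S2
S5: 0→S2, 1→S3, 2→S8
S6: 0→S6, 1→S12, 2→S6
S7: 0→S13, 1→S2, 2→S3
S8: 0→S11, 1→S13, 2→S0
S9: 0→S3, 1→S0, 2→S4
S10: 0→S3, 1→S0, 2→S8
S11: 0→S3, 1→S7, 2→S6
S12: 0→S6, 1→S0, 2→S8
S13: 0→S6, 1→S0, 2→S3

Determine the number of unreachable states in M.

BFS from S7 reaches {S0, S2, S3, S4, S6, S7, S8, S9, S11, S12, S13}; the 3 state(s) S1, S5, S10 are never visited.

3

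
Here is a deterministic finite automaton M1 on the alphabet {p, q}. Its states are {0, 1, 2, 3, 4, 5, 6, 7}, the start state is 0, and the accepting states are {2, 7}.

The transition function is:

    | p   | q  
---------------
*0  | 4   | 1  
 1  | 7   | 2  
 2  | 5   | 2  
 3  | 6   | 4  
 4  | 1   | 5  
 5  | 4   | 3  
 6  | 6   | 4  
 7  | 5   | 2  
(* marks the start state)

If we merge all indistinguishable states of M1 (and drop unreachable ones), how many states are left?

Every state is reachable, so we keep all 8.
Initial partition by acceptance: {2,7} | {0,1,3,4,5,6}.
Split {0,1,3,4,5,6} by δ(·,p) → {0,3,4,5,6} and {1}.
On input p, block {0,3,4,5,6} splits into {0,3,5,6} and {4}.
Split {0,3,5,6} by δ(·,p) → {0,5} and {3,6}.
Refine {0,5} on symbol q: members go to different blocks, giving {0} and {5}.
Stable partition: {2,7} | {0} | {1} | {4} | {3,6} | {5} — 6 equivalence classes.

6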